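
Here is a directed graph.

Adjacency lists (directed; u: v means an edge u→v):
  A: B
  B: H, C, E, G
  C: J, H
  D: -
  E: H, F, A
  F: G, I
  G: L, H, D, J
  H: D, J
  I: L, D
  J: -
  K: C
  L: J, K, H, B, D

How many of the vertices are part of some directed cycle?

A vertex is on a directed cycle iff it belongs to a strongly connected component of size ≥ 2 (or has a self-loop).
The vertices on cycles are {A, B, E, F, G, I, L} — 7 in total.

7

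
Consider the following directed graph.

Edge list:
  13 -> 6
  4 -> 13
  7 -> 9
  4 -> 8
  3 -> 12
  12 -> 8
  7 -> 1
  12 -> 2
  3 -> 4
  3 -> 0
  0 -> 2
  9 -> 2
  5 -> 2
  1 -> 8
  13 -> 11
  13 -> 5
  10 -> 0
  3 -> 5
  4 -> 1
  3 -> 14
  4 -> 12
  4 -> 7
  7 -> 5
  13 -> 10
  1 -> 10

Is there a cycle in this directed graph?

No

DFS with white/gray/black marking, starting from 4:
4 gray
  12 gray
    2 gray
    2 black
    8 gray
    8 black
  12 black
  4→8: 8 black — skip
  7 gray
    9 gray
      9→2: 2 black — skip
    9 black
    5 gray
      5→2: 2 black — skip
    5 black
    1 gray
      1→8: 8 black — skip
      10 gray
        0 gray
          0→2: 2 black — skip
        0 black
      10 black
    1 black
  7 black
  13 gray
    13→10: 10 black — skip
    13→5: 5 black — skip
    6 gray
    6 black
    11 gray
    11 black
  13 black
  4→1: 1 black — skip
4 black
3 gray
  3→0: 0 black — skip
  14 gray
  14 black
  3→12: 12 black — skip
  3→4: 4 black — skip
  3→5: 5 black — skip
3 black
Every edge goes to a white or black vertex — no back edge, so the graph is acyclic.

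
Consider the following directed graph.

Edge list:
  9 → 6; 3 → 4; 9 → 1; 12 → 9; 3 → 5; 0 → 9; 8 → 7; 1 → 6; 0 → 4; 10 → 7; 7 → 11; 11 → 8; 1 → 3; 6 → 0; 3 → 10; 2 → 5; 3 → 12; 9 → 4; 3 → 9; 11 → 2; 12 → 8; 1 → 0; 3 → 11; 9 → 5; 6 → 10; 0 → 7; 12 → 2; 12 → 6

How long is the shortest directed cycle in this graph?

3

For each vertex v, BFS finds the shortest path from v back to v.
The shortest such closed walk is 1 → 0 → 9 → 1, length 3.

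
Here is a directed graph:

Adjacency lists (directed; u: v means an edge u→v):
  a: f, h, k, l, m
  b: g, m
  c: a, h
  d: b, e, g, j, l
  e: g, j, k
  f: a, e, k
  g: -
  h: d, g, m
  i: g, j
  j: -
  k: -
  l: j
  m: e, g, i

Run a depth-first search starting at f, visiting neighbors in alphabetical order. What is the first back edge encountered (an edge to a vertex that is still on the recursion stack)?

DFS from f (visiting neighbors in alphabetical order); mark gray on enter, black on exit:
f gray
  a gray
    a→f: f is gray → back edge
First back edge: a → f.

a→f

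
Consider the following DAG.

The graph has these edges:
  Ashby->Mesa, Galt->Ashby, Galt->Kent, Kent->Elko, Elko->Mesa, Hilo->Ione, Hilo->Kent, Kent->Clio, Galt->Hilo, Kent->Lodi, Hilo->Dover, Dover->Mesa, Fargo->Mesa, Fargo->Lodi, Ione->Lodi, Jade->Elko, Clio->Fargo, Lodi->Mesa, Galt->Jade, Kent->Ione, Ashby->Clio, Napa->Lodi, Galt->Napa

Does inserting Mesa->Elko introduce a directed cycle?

Adding Mesa→Elko creates a cycle iff Elko can already reach Mesa.
Path from Elko: Elko → Mesa.
So Elko → … → Mesa → Elko is a cycle.

Yes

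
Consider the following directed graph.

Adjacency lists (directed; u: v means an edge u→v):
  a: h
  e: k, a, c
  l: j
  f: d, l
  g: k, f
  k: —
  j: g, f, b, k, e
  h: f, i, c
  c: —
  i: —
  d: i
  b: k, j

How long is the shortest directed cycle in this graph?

For each vertex v, BFS finds the shortest path from v back to v.
The shortest such closed walk is j → b → j, length 2.

2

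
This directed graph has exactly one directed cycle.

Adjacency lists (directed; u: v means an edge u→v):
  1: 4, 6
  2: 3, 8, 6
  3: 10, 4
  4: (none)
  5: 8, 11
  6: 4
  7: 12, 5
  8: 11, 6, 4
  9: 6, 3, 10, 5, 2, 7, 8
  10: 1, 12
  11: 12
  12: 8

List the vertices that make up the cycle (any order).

DFS with gray/black marking from 11:
11 gray
  12 gray
    8 gray
      8→11: 11 is gray → back edge
Back edge closes the cycle 11 → 12 → 8 → 11; its vertices are {8, 11, 12}.

8, 11, 12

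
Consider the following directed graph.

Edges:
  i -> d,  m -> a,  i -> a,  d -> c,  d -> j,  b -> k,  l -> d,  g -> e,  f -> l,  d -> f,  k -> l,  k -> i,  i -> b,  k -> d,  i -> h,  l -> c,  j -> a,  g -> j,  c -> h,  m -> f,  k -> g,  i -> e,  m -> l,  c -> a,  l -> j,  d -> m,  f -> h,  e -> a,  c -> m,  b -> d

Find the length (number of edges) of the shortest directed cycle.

3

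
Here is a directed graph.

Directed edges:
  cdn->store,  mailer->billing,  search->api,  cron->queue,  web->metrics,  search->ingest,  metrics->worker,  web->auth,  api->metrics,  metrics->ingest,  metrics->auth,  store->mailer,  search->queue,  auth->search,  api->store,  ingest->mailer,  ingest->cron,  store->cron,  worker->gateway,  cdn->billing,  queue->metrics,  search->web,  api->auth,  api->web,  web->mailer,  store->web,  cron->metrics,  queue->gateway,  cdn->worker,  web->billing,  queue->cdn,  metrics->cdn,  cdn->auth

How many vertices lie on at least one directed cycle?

10

A vertex is on a directed cycle iff it belongs to a strongly connected component of size ≥ 2 (or has a self-loop).
The vertices on cycles are {api, cdn, web, auth, cron, queue, store, ingest, search, metrics} — 10 in total.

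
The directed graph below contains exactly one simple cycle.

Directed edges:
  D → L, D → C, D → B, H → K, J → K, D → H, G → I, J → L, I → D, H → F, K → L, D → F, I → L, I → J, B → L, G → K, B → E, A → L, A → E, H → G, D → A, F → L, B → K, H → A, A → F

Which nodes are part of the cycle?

DFS with gray/black marking from I:
I gray
  L gray
  L black
  D gray
    A gray
      E gray
      E black
      A→L: L black — skip
      F gray
        F→L: L black — skip
      F black
    A black
    D→F: F black — skip
    H gray
      H→A: A black — skip
      G gray
        K gray
          K→L: L black — skip
        K black
        G→I: I is gray → back edge
Back edge closes the cycle I → D → H → G → I; its vertices are {D, G, H, I}.

D, G, H, I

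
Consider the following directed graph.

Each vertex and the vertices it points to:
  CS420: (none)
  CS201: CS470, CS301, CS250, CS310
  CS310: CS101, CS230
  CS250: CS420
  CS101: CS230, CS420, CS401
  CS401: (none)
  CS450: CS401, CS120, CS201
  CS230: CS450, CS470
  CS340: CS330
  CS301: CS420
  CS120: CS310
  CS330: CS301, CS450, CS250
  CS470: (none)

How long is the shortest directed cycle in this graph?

4

For each vertex v, BFS finds the shortest path from v back to v.
The shortest such closed walk is CS450 → CS201 → CS310 → CS230 → CS450, length 4.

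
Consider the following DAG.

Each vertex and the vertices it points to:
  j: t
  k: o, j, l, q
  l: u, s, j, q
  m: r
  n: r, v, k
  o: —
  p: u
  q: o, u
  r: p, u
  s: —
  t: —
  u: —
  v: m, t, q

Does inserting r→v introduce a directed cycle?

Yes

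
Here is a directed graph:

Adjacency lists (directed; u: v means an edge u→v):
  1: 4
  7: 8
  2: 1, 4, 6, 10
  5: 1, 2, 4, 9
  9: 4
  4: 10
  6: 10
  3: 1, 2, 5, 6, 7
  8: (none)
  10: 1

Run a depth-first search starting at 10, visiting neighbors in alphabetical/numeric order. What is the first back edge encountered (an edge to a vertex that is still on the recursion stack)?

DFS from 10 (visiting neighbors in alphabetical/numeric order); mark gray on enter, black on exit:
10 gray
  1 gray
    4 gray
      4→10: 10 is gray → back edge
First back edge: 4 → 10.

4->10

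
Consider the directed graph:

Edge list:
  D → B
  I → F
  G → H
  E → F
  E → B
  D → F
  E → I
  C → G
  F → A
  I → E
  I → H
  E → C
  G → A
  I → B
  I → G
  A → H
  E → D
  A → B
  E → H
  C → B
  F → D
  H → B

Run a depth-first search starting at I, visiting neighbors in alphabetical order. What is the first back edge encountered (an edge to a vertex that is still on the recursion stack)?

F→D

DFS from I (visiting neighbors in alphabetical order); mark gray on enter, black on exit:
I gray
  B gray
  B black
  E gray
    E→B: B black — skip
    C gray
      C→B: B black — skip
      G gray
        A gray
          A→B: B black — skip
          H gray
            H→B: B black — skip
          H black
        A black
        G→H: H black — skip
      G black
    C black
    D gray
      D→B: B black — skip
      F gray
        F→A: A black — skip
        F→D: D is gray → back edge
First back edge: F → D.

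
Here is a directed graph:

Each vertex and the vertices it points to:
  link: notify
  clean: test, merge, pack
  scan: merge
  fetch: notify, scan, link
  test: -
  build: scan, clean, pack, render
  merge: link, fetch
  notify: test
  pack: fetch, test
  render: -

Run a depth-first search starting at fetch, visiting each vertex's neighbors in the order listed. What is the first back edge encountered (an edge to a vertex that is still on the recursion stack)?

merge->fetch

DFS from fetch (visiting each vertex's neighbors in the order listed); mark gray on enter, black on exit:
fetch gray
  notify gray
    test gray
    test black
  notify black
  scan gray
    merge gray
      link gray
        link→notify: notify black — skip
      link black
      merge→fetch: fetch is gray → back edge
First back edge: merge → fetch.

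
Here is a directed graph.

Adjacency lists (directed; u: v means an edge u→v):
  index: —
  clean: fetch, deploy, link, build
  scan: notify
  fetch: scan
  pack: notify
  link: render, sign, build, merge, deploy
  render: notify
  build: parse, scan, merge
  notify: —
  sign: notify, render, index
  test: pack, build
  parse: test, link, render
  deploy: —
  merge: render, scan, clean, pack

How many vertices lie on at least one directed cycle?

6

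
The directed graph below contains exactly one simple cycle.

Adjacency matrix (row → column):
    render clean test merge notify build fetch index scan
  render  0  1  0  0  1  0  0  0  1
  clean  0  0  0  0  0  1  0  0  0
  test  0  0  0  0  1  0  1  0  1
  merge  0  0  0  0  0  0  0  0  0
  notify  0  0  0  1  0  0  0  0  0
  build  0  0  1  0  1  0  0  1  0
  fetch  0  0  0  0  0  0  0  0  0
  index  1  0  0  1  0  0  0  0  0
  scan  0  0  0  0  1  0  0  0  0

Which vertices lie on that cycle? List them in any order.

build, clean, index, render

DFS with gray/black marking from build:
build gray
  notify gray
    merge gray
    merge black
  notify black
  index gray
    index→merge: merge black — skip
    render gray
      scan gray
        scan→notify: notify black — skip
      scan black
      render→notify: notify black — skip
      clean gray
        clean→build: build is gray → back edge
Back edge closes the cycle build → index → render → clean → build; its vertices are {build, clean, index, render}.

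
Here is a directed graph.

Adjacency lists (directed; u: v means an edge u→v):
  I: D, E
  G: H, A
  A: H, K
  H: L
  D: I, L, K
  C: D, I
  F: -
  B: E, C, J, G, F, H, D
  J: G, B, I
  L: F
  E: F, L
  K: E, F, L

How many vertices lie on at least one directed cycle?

4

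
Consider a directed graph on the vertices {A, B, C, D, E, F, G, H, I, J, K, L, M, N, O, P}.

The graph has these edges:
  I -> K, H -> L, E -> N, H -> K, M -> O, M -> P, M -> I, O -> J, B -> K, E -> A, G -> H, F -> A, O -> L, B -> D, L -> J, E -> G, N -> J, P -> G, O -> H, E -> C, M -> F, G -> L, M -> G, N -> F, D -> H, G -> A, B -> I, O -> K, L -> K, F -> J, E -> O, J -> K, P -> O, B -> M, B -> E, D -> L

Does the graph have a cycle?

No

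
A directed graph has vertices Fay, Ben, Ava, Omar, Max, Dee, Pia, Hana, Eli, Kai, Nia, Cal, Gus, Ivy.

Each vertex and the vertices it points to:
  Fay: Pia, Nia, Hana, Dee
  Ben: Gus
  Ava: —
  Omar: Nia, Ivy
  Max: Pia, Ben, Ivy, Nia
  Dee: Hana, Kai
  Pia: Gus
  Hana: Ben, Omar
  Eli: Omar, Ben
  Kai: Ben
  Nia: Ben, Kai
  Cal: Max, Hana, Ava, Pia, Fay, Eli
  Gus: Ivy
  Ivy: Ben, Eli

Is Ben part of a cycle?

Yes

Ben is on a cycle iff Ben can reach itself via ≥1 edge.
Ben → Gus → Ivy → Ben — yes.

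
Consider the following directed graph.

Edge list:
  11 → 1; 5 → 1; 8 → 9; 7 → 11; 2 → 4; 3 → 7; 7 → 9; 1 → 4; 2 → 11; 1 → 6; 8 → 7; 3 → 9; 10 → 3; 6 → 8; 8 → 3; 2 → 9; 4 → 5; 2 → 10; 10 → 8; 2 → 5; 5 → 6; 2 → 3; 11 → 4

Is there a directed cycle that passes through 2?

2 lies on a cycle iff there is a path from 2 back to itself.
Exploring from 2, it never reaches itself; equivalently, its strongly connected component is a singleton.

No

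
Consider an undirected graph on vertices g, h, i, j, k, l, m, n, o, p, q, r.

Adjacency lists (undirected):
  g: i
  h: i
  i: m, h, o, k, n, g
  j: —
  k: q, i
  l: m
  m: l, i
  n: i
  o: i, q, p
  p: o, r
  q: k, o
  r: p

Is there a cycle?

DFS, tracking each vertex's parent; an edge to a visited non-parent vertex closes a cycle.
Start from n:
visit n (parent –)
  visit i (parent n)
    visit m (parent i)
      visit l (parent m)
        l–m: parent, skip
      m–i: parent, skip
    visit h (parent i)
      h–i: parent, skip
    visit o (parent i)
      o–i: parent, skip
      visit q (parent o)
        visit k (parent q)
          k–q: parent, skip
          k–i: i visited and ≠ parent → cycle
Cycle: i – o – q – k – i.

Yes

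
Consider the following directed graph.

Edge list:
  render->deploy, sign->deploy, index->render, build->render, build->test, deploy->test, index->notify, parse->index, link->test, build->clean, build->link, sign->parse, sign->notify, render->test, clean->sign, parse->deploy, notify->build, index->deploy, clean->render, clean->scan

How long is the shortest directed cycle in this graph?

For each vertex v, BFS finds the shortest path from v back to v.
The shortest such closed walk is sign → notify → build → clean → sign, length 4.

4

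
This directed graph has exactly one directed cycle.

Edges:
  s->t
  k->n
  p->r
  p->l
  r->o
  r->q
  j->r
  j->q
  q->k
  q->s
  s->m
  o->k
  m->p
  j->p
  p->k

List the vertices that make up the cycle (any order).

m, p, q, r, s

DFS with gray/black marking from p:
p gray
  k gray
    n gray
    n black
  k black
  l gray
  l black
  r gray
    o gray
      o→k: k black — skip
    o black
    q gray
      s gray
        t gray
        t black
        m gray
          m→p: p is gray → back edge
Back edge closes the cycle p → r → q → s → m → p; its vertices are {m, p, q, r, s}.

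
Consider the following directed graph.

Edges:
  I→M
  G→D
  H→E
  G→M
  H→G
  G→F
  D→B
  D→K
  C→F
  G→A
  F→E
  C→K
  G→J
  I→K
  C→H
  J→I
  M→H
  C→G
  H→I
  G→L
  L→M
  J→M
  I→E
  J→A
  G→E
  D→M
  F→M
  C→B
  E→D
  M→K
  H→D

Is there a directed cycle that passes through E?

Yes

E is on a cycle iff E can reach itself via ≥1 edge.
E → D → M → H → E — yes.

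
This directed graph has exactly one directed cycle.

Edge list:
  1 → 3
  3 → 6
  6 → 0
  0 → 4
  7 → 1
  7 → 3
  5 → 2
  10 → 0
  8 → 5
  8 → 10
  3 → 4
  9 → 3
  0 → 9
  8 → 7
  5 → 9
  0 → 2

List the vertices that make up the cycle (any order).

0, 3, 6, 9

DFS with gray/black marking from 9:
9 gray
  3 gray
    6 gray
      0 gray
        4 gray
        4 black
        0→9: 9 is gray → back edge
Back edge closes the cycle 9 → 3 → 6 → 0 → 9; its vertices are {0, 3, 6, 9}.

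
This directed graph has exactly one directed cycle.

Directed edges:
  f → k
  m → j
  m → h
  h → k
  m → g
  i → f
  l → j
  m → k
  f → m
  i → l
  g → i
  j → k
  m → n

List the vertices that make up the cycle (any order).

f, g, i, m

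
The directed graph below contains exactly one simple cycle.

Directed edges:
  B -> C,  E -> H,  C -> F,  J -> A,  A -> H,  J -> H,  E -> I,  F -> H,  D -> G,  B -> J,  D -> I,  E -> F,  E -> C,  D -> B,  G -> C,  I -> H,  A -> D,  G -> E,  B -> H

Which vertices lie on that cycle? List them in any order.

DFS with gray/black marking from D:
D gray
  B gray
    C gray
      F gray
        H gray
        H black
      F black
    C black
    J gray
      A gray
        A→H: H black — skip
        A→D: D is gray → back edge
Back edge closes the cycle D → B → J → A → D; its vertices are {A, B, D, J}.

A, B, D, J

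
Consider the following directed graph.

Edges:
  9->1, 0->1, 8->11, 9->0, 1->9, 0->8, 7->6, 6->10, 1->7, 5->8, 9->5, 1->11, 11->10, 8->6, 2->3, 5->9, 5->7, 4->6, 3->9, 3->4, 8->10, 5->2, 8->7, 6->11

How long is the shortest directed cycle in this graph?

2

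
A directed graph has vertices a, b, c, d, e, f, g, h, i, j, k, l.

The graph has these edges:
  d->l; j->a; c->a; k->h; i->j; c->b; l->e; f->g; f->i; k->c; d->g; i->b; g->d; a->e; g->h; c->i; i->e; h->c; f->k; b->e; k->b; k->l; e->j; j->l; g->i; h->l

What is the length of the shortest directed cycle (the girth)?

For each vertex v, BFS finds the shortest path from v back to v.
The shortest such closed walk is g → d → g, length 2.

2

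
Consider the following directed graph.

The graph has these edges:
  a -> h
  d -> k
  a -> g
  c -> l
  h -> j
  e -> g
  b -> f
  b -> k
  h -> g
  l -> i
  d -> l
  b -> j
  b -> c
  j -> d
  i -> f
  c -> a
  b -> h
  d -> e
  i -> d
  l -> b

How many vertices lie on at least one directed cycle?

8

A vertex is on a directed cycle iff it belongs to a strongly connected component of size ≥ 2 (or has a self-loop).
The vertices on cycles are {a, b, c, d, h, i, j, l} — 8 in total.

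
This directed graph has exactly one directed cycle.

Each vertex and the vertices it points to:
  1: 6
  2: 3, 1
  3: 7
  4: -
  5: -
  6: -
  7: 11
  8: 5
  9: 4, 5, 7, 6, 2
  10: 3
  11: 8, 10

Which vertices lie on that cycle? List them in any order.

3, 7, 10, 11

DFS with gray/black marking from 7:
7 gray
  11 gray
    8 gray
      5 gray
      5 black
    8 black
    10 gray
      3 gray
        3→7: 7 is gray → back edge
Back edge closes the cycle 7 → 11 → 10 → 3 → 7; its vertices are {3, 7, 10, 11}.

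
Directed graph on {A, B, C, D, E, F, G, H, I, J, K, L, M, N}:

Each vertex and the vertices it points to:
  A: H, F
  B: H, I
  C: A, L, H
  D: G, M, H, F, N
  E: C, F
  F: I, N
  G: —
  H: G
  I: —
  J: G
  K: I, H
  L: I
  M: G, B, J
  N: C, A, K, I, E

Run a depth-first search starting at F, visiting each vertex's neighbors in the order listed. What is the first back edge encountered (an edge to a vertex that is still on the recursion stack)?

A→F

DFS from F (visiting each vertex's neighbors in the order listed); mark gray on enter, black on exit:
F gray
  I gray
  I black
  N gray
    C gray
      A gray
        H gray
          G gray
          G black
        H black
        A→F: F is gray → back edge
First back edge: A → F.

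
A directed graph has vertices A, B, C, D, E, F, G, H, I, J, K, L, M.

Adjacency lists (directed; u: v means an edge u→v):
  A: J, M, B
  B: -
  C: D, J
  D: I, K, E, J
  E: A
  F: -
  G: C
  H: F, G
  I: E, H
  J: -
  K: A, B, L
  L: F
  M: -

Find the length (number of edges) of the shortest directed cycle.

5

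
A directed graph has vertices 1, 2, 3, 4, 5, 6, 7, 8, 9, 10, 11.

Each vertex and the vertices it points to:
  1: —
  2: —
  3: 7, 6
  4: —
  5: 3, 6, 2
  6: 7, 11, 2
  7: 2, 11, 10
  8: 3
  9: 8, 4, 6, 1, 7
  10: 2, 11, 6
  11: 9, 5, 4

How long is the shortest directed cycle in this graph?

3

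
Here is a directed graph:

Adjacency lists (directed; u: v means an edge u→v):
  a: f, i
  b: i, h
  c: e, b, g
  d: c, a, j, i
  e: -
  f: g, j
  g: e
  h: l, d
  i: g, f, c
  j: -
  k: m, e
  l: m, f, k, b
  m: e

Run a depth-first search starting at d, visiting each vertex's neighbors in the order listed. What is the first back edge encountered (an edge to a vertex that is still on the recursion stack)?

i→c

DFS from d (visiting each vertex's neighbors in the order listed); mark gray on enter, black on exit:
d gray
  c gray
    e gray
    e black
    b gray
      i gray
        g gray
          g→e: e black — skip
        g black
        f gray
          f→g: g black — skip
          j gray
          j black
        f black
        i→c: c is gray → back edge
First back edge: i → c.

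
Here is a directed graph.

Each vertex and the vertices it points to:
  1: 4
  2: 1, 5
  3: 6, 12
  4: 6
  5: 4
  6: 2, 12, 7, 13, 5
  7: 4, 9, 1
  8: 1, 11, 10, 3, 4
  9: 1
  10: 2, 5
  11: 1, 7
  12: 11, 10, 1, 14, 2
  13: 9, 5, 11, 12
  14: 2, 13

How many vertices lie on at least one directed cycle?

12

A vertex is on a directed cycle iff it belongs to a strongly connected component of size ≥ 2 (or has a self-loop).
The vertices on cycles are {1, 2, 4, 5, 6, 7, 9, 10, 11, 12, 13, 14} — 12 in total.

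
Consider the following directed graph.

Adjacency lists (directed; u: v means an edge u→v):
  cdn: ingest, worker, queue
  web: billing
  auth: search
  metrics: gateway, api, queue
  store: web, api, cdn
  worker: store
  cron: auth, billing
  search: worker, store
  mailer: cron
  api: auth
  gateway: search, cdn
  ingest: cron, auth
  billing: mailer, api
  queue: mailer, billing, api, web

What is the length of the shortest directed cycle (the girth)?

For each vertex v, BFS finds the shortest path from v back to v.
The shortest such closed walk is store → cdn → worker → store, length 3.

3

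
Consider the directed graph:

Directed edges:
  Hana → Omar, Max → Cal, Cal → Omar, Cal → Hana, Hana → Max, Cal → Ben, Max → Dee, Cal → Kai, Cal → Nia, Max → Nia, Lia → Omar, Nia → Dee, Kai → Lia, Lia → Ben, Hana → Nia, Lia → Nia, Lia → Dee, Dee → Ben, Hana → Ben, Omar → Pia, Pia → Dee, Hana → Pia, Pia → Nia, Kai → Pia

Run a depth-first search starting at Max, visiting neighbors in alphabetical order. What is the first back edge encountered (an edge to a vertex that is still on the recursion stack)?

Hana->Max

DFS from Max (visiting neighbors in alphabetical order); mark gray on enter, black on exit:
Max gray
  Cal gray
    Ben gray
    Ben black
    Hana gray
      Hana→Ben: Ben black — skip
      Hana→Max: Max is gray → back edge
First back edge: Hana → Max.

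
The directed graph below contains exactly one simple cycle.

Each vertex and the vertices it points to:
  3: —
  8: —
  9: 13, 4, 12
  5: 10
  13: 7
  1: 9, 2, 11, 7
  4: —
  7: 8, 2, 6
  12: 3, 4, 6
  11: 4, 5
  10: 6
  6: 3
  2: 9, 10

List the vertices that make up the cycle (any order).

2, 7, 9, 13

DFS with gray/black marking from 2:
2 gray
  9 gray
    13 gray
      7 gray
        8 gray
        8 black
        7→2: 2 is gray → back edge
Back edge closes the cycle 2 → 9 → 13 → 7 → 2; its vertices are {2, 7, 9, 13}.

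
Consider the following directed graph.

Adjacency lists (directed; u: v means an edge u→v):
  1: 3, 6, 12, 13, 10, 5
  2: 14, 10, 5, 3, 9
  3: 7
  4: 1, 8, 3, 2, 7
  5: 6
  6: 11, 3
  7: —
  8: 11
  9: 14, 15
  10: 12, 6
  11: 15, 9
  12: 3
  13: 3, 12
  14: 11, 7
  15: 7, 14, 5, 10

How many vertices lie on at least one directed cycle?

7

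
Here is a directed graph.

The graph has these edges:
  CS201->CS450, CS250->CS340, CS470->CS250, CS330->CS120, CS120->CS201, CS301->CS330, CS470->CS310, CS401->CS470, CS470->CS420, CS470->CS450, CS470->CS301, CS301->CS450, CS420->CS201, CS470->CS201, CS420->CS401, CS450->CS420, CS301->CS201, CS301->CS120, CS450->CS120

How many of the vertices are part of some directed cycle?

A vertex is on a directed cycle iff it belongs to a strongly connected component of size ≥ 2 (or has a self-loop).
The vertices on cycles are {CS120, CS201, CS301, CS330, CS401, CS420, CS450, CS470} — 8 in total.

8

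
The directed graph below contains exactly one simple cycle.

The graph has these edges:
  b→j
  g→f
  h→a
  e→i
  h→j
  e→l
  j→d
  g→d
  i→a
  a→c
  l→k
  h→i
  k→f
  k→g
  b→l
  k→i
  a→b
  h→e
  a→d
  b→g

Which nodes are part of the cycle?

a, b, i, k, l

DFS with gray/black marking from a:
a gray
  c gray
  c black
  d gray
  d black
  b gray
    g gray
      g→d: d black — skip
      f gray
      f black
    g black
    l gray
      k gray
        i gray
          i→a: a is gray → back edge
Back edge closes the cycle a → b → l → k → i → a; its vertices are {a, b, i, k, l}.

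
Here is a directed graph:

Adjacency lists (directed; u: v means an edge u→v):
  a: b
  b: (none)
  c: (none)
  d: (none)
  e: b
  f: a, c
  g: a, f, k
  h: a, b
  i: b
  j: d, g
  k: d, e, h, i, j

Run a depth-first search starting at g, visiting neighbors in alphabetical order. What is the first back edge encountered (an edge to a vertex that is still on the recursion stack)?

j→g

DFS from g (visiting neighbors in alphabetical order); mark gray on enter, black on exit:
g gray
  a gray
    b gray
    b black
  a black
  f gray
    f→a: a black — skip
    c gray
    c black
  f black
  k gray
    d gray
    d black
    e gray
      e→b: b black — skip
    e black
    h gray
      h→a: a black — skip
      h→b: b black — skip
    h black
    i gray
      i→b: b black — skip
    i black
    j gray
      j→d: d black — skip
      j→g: g is gray → back edge
First back edge: j → g.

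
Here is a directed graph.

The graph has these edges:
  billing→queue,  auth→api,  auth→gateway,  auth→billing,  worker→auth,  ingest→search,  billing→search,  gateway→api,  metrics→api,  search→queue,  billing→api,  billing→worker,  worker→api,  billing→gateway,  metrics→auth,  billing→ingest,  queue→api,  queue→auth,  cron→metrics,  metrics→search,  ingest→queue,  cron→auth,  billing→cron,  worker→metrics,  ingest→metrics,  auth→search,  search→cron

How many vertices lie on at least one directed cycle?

A vertex is on a directed cycle iff it belongs to a strongly connected component of size ≥ 2 (or has a self-loop).
The vertices on cycles are {auth, cron, queue, ingest, search, worker, billing, metrics} — 8 in total.

8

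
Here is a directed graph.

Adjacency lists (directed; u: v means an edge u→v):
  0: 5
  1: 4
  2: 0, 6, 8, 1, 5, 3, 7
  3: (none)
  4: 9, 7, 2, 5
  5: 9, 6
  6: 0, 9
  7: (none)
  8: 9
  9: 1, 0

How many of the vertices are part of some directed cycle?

8

A vertex is on a directed cycle iff it belongs to a strongly connected component of size ≥ 2 (or has a self-loop).
The vertices on cycles are {0, 1, 2, 4, 5, 6, 8, 9} — 8 in total.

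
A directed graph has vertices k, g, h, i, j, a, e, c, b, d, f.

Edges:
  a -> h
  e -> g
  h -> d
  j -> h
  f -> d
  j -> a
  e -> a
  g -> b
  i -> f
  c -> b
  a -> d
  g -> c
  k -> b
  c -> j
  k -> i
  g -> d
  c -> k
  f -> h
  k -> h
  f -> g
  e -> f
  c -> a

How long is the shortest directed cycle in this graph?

For each vertex v, BFS finds the shortest path from v back to v.
The shortest such closed walk is g → c → k → i → f → g, length 5.

5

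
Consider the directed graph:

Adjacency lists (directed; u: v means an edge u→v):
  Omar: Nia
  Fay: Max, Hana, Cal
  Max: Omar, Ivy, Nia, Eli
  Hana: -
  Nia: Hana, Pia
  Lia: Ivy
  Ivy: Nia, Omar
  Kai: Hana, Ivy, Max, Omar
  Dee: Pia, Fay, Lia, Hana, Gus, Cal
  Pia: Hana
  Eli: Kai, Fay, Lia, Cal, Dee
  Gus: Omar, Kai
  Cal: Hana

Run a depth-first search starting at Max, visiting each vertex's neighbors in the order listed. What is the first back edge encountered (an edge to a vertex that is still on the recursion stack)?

DFS from Max (visiting each vertex's neighbors in the order listed); mark gray on enter, black on exit:
Max gray
  Omar gray
    Nia gray
      Hana gray
      Hana black
      Pia gray
        Pia→Hana: Hana black — skip
      Pia black
    Nia black
  Omar black
  Ivy gray
    Ivy→Nia: Nia black — skip
    Ivy→Omar: Omar black — skip
  Ivy black
  Max→Nia: Nia black — skip
  Eli gray
    Kai gray
      Kai→Hana: Hana black — skip
      Kai→Ivy: Ivy black — skip
      Kai→Max: Max is gray → back edge
First back edge: Kai → Max.

Kai->Max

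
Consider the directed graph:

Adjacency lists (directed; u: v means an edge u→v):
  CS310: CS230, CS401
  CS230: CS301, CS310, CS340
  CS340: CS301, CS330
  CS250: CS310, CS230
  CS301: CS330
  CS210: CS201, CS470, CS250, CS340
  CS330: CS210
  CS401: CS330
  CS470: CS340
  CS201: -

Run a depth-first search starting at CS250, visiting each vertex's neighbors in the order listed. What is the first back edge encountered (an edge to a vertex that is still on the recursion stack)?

CS340->CS301

DFS from CS250 (visiting each vertex's neighbors in the order listed); mark gray on enter, black on exit:
CS250 gray
  CS310 gray
    CS230 gray
      CS301 gray
        CS330 gray
          CS210 gray
            CS201 gray
            CS201 black
            CS470 gray
              CS340 gray
                CS340→CS301: CS301 is gray → back edge
First back edge: CS340 → CS301.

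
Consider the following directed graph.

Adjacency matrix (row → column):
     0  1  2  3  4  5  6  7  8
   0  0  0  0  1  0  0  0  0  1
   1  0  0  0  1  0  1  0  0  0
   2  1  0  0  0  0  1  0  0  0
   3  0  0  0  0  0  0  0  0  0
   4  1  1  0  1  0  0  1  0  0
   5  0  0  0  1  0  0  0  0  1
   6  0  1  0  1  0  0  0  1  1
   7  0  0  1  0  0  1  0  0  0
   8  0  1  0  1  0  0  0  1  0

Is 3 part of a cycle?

3 lies on a cycle iff there is a path from 3 back to itself.
Exploring from 3, it never reaches itself; equivalently, its strongly connected component is a singleton.

No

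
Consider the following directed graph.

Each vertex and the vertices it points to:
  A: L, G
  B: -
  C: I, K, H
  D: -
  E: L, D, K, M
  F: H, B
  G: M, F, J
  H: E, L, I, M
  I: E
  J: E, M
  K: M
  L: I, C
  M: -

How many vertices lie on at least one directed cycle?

5

A vertex is on a directed cycle iff it belongs to a strongly connected component of size ≥ 2 (or has a self-loop).
The vertices on cycles are {C, E, H, I, L} — 5 in total.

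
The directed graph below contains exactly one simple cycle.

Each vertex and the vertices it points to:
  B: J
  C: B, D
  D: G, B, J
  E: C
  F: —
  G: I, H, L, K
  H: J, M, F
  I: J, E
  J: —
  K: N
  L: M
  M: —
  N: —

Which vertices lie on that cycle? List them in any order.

C, D, E, G, I

DFS with gray/black marking from G:
G gray
  I gray
    J gray
    J black
    E gray
      C gray
        B gray
          B→J: J black — skip
        B black
        D gray
          D→G: G is gray → back edge
Back edge closes the cycle G → I → E → C → D → G; its vertices are {C, D, E, G, I}.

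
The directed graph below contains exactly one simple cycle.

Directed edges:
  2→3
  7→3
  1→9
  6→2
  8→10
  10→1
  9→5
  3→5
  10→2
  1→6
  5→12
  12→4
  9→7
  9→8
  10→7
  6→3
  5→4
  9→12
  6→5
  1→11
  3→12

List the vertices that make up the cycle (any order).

1, 8, 9, 10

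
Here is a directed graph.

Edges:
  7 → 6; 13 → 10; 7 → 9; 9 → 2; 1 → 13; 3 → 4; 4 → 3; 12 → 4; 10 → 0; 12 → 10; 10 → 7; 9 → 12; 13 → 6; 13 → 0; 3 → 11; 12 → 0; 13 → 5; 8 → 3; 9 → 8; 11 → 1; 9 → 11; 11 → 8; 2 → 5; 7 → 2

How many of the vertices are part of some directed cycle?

A vertex is on a directed cycle iff it belongs to a strongly connected component of size ≥ 2 (or has a self-loop).
The vertices on cycles are {1, 3, 4, 7, 8, 9, 10, 11, 12, 13} — 10 in total.

10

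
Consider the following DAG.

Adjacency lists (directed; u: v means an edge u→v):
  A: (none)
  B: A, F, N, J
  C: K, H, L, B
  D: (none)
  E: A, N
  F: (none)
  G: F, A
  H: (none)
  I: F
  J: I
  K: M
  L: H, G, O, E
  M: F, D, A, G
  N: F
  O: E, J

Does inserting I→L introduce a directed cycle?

Yes

Adding I→L creates a cycle iff L can already reach I.
Path from L: L → O → J → I.
So L → … → I → L is a cycle.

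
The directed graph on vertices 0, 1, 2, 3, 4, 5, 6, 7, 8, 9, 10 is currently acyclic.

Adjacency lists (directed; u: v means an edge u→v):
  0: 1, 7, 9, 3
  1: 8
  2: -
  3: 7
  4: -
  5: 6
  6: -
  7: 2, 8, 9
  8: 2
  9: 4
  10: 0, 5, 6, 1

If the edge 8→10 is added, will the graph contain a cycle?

Yes

Adding 8→10 creates a cycle iff 10 can already reach 8.
Path from 10: 10 → 1 → 8.
So 10 → … → 8 → 10 is a cycle.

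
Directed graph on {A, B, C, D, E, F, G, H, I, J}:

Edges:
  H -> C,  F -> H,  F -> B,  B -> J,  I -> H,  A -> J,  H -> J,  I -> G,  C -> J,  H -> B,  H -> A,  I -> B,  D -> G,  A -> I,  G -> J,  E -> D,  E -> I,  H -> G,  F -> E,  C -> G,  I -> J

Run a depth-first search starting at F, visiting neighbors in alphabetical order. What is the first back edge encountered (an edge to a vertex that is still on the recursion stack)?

A→I

DFS from F (visiting neighbors in alphabetical order); mark gray on enter, black on exit:
F gray
  B gray
    J gray
    J black
  B black
  E gray
    D gray
      G gray
        G→J: J black — skip
      G black
    D black
    I gray
      I→B: B black — skip
      I→G: G black — skip
      H gray
        A gray
          A→I: I is gray → back edge
First back edge: A → I.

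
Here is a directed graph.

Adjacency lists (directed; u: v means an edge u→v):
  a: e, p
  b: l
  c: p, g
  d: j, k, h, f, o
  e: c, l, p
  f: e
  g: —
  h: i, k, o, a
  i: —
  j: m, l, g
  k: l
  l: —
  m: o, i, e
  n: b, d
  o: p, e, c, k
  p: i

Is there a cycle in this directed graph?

No

DFS with white/gray/black marking, starting from h:
h gray
  i gray
  i black
  k gray
    l gray
    l black
  k black
  o gray
    p gray
      p→i: i black — skip
    p black
    e gray
      c gray
        c→p: p black — skip
        g gray
        g black
      c black
      e→l: l black — skip
      e→p: p black — skip
    e black
    o→c: c black — skip
    o→k: k black — skip
  o black
  a gray
    a→e: e black — skip
    a→p: p black — skip
  a black
h black
b gray
  b→l: l black — skip
b black
d gray
  j gray
    m gray
      m→o: o black — skip
      m→i: i black — skip
      m→e: e black — skip
    m black
    j→l: l black — skip
    j→g: g black — skip
  j black
  d→k: k black — skip
  d→h: h black — skip
  f gray
    f→e: e black — skip
  f black
  d→o: o black — skip
d black
n gray
  n→b: b black — skip
  n→d: d black — skip
n black
Every edge goes to a white or black vertex — no back edge, so the graph is acyclic.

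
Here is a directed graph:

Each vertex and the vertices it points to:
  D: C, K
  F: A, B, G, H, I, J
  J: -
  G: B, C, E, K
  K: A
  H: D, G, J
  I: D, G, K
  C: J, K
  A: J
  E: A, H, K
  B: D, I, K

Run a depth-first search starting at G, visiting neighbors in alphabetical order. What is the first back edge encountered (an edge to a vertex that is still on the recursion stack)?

I→G

DFS from G (visiting neighbors in alphabetical order); mark gray on enter, black on exit:
G gray
  B gray
    D gray
      C gray
        J gray
        J black
        K gray
          A gray
            A→J: J black — skip
          A black
        K black
      C black
      D→K: K black — skip
    D black
    I gray
      I→D: D black — skip
      I→G: G is gray → back edge
First back edge: I → G.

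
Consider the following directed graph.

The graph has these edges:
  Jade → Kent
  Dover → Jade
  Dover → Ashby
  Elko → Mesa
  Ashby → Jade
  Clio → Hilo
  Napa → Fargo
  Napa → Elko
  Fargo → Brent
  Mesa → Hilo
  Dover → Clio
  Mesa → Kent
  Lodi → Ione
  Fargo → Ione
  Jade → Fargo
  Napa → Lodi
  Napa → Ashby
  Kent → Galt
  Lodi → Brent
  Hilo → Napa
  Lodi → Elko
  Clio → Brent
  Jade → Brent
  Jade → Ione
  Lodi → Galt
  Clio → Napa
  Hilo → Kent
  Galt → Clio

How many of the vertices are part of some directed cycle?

A vertex is on a directed cycle iff it belongs to a strongly connected component of size ≥ 2 (or has a self-loop).
The vertices on cycles are {Clio, Elko, Galt, Hilo, Jade, Kent, Lodi, Mesa, Napa, Ashby} — 10 in total.

10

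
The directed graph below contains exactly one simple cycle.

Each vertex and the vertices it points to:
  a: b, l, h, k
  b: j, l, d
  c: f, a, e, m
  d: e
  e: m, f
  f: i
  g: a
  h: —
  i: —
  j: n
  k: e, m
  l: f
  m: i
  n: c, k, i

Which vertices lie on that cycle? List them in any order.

a, b, c, j, n

DFS with gray/black marking from a:
a gray
  b gray
    j gray
      n gray
        c gray
          f gray
            i gray
            i black
          f black
          c→a: a is gray → back edge
Back edge closes the cycle a → b → j → n → c → a; its vertices are {a, b, c, j, n}.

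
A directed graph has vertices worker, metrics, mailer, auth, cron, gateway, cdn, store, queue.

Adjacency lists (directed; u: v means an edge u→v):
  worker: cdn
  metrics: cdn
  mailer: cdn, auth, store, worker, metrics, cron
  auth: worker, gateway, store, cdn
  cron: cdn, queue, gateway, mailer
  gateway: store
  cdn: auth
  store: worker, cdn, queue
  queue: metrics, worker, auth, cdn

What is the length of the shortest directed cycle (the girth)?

2

For each vertex v, BFS finds the shortest path from v back to v.
The shortest such closed walk is cron → mailer → cron, length 2.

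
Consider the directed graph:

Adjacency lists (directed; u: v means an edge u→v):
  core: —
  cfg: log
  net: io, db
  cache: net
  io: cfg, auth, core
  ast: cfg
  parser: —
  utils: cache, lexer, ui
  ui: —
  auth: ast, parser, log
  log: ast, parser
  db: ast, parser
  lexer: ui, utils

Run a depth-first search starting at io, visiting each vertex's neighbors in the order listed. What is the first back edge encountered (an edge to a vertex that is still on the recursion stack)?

ast→cfg

DFS from io (visiting each vertex's neighbors in the order listed); mark gray on enter, black on exit:
io gray
  cfg gray
    log gray
      ast gray
        ast→cfg: cfg is gray → back edge
First back edge: ast → cfg.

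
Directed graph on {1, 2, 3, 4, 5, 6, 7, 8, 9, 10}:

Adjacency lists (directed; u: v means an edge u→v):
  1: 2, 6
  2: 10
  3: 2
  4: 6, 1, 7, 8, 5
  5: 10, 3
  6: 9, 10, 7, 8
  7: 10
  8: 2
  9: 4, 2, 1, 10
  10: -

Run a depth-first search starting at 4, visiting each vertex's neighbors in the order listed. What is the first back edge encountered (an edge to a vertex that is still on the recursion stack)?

9→4

DFS from 4 (visiting each vertex's neighbors in the order listed); mark gray on enter, black on exit:
4 gray
  6 gray
    9 gray
      9→4: 4 is gray → back edge
First back edge: 9 → 4.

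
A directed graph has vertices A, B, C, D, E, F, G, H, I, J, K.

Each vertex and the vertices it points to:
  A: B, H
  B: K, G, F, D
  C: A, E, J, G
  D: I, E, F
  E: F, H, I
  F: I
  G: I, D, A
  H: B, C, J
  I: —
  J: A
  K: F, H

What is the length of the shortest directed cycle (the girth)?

For each vertex v, BFS finds the shortest path from v back to v.
The shortest such closed walk is H → J → A → H, length 3.

3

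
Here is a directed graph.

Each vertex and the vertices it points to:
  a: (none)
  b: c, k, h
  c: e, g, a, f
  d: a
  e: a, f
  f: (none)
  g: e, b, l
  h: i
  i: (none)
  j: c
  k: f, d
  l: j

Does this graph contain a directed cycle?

DFS with white/gray/black marking, starting from j:
j gray
  c gray
    e gray
      a gray
      a black
      f gray
      f black
    e black
    g gray
      g→e: e black — skip
      b gray
        b→c: c is gray → back edge
Back edge found, so a cycle exists: c → g → b → c.

Yes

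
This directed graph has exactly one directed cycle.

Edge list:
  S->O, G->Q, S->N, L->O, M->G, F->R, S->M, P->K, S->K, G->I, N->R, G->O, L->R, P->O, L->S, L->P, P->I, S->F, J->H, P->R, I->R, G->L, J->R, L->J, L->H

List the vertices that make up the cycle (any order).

G, L, M, S

DFS with gray/black marking from G:
G gray
  I gray
    R gray
    R black
  I black
  L gray
    H gray
    H black
    P gray
      O gray
      O black
      P→I: I black — skip
      K gray
      K black
      P→R: R black — skip
    P black
    S gray
      S→O: O black — skip
      F gray
        F→R: R black — skip
      F black
      M gray
        M→G: G is gray → back edge
Back edge closes the cycle G → L → S → M → G; its vertices are {G, L, M, S}.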